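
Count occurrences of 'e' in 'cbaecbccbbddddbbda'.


Scanning 'cbaecbccbbddddbbda' for 'e':
  Position 3: 'e' -> MATCH (count: 1)
Total occurrences of 'e': 1

1


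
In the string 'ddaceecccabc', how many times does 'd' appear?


Scanning 'ddaceecccabc' for 'd':
  Position 0: 'd' -> MATCH (count: 1)
  Position 1: 'd' -> MATCH (count: 2)
Total occurrences of 'd': 2

2


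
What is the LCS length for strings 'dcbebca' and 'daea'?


DP table for LCS of 'dcbebca' and 'daea':
       d  a  e  a
    0  0  0  0  0
  d 0  1  1  1  1
  c 0  1  1  1  1
  b 0  1  1  1  1
  e 0  1  1  2  2
  b 0  1  1  2  2
  c 0  1  1  2  2
  a 0  1  2  2  3
LCS: 'dea'
LCS length = 3

3


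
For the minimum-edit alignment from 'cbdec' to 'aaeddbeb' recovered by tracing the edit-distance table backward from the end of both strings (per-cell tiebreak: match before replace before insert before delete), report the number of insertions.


Edit distance = 6. Backtracking from cell (5, 8) with preference match > replace > insert > delete,
then listing the resulting alignment 'cbdec' -> 'aaeddbeb' left to right:
  Step 1: insert 'a' [insertion #1]
  Step 2: insert 'a' [insertion #2]
  Step 3: replace c->e
  Step 4: replace b->d
  Step 5: keep 'd'
  Step 6: insert 'b' [insertion #3]
  Step 7: keep 'e'
  Step 8: replace c->b
Total insertions: 3

3


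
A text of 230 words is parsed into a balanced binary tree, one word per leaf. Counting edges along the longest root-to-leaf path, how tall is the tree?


In a balanced binary tree with n leaves the deepest leaf is ceil(log2(n)) edges below the root.
log2(230) = 7.8455
ceil(7.8455) = 8
height (edges) = 8

8


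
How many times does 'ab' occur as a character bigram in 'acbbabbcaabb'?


Scanning 'acbbabbcaabb' for bigram 'ab':
  Position 0: 'ac' -> no
  Position 1: 'cb' -> no
  Position 2: 'bb' -> no
  Position 3: 'ba' -> no
  Position 4: 'ab' -> MATCH
  Position 5: 'bb' -> no
  Position 6: 'bc' -> no
  Position 7: 'ca' -> no
  Position 8: 'aa' -> no
  Position 9: 'ab' -> MATCH
  Position 10: 'bb' -> no
Total matches: 2

2


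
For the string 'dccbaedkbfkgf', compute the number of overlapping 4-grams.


String 'dccbaedkbfkgf' has length L = 13.
Number of overlapping n-grams = L - n + 1
Substituting: 13 - 4 + 1 = 10

10


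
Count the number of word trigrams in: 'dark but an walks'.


Word trigrams from [4] words:
  Trigram 1: (dark but an)
  Trigram 2: (but an walks)
Total word trigrams: 4 - 2 = 2

2


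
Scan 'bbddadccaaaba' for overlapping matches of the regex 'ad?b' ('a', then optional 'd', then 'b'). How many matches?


Pattern: ad?b means 'a', then optional 'd', then 'b'.
Scanning 'bbddadccaaaba' position-by-position:
  Pos 0: window 'bbd' -> no
  Pos 1: window 'bdd' -> no
  Pos 2: window 'dda' -> no
  Pos 3: window 'dad' -> no
  Pos 4: window 'adc' -> no
  Pos 5: window 'dcc' -> no
  Pos 6: window 'cca' -> no
  Pos 7: window 'caa' -> no
  Pos 8: window 'aaa' -> no
  Pos 9: window 'aab' -> no
  Pos 10: window 'aba' -> MATCH
  Pos 11: window 'ba' -> no
  Pos 12: window 'a' -> no
Total matches: 1

1


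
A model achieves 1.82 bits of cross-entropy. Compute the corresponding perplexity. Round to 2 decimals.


Perplexity formula: PP = 2^H
H = 1.82
PP = 2^1.82
Decompose: 2^1.82 = 2^1 * 2^0.82
2^1 = 2, 2^0.82 ~ 1.7654060
PP ~ 2 * 1.7654060 = 3.5308120
Rounded to 2 decimals: 3.53

3.53


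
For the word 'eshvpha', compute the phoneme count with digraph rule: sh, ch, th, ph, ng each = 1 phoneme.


Parsing 'eshvpha' greedily, digraphs first:
  'e' -> vowel phoneme (phonemes so far: 1)
  'sh' -> digraph (1 consonant phoneme) (phonemes so far: 2)
  'v' -> consonant phoneme (phonemes so far: 3)
  'ph' -> digraph (1 consonant phoneme) (phonemes so far: 4)
  'a' -> vowel phoneme (phonemes so far: 5)
Total phonemes: 5

5


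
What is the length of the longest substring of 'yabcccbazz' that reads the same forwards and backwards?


Scanning 'yabcccbazz' for palindromic substrings.
Substring at positions 1-7: 'abcccba'.
Check: reverse('abcccba') = 'abcccba' -> palindrome confirmed.
Neighbouring characters ('y' / 'z') break symmetry, so it cannot extend further.
No longer palindromic substring exists; longest length = 7

7


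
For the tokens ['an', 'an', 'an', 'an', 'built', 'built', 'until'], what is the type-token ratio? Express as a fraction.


Tokens: 7
Unique types: ('an', 'built', 'until') = 3
TTR = 3/7
Already in lowest terms.

3/7


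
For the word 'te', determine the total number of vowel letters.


Scanning each character of 'te':
  Position 1: 't' -> consonant (running count: 0)
  Position 2: 'e' -> vowel (running count: 1)
Total vowels: 1

1


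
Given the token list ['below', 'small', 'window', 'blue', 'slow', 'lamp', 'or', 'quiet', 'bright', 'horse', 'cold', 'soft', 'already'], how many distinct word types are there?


Listing all tokens and tracking unique types:
  Token 1: 'below' -> NEW (unique so far: 1)
  Token 2: 'small' -> NEW (unique so far: 2)
  Token 3: 'window' -> NEW (unique so far: 3)
  Token 4: 'blue' -> NEW (unique so far: 4)
  Token 5: 'slow' -> NEW (unique so far: 5)
  Token 6: 'lamp' -> NEW (unique so far: 6)
  Token 7: 'or' -> NEW (unique so far: 7)
  Token 8: 'quiet' -> NEW (unique so far: 8)
  Token 9: 'bright' -> NEW (unique so far: 9)
  Token 10: 'horse' -> NEW (unique so far: 10)
  Token 11: 'cold' -> NEW (unique so far: 11)
  Token 12: 'soft' -> NEW (unique so far: 12)
  Token 13: 'already' -> NEW (unique so far: 13)
Unique types: ('already', 'below', 'blue', 'bright', 'cold', 'horse', 'lamp', 'or', 'quiet', 'slow', 'small', 'soft', 'window')
Vocabulary size: 13

13


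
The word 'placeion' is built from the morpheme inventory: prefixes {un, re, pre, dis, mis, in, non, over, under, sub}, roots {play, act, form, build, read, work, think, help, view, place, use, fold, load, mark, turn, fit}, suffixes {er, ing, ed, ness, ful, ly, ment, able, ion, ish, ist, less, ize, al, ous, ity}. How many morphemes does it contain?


Segmenting 'placeion' against the inventory:
  'place' -> root (morpheme 1)
  'ion' -> suffix (morpheme 2)
Total morphemes: 2

2


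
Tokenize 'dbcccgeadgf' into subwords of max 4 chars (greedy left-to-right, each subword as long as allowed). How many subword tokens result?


'dbcccgeadgf' has 11 characters.
Chunking with max size 4:
  Chunk 1: 'dbcc' (positions 0-3)
  Chunk 2: 'cgea' (positions 4-7)
  Chunk 3: 'dgf' (positions 8-10)
Total chunks: ceil(11 / 4) = 3

3


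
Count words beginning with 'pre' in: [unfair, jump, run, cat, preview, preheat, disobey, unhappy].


Checking each word for prefix 'pre':
  'unfair' -> no (count: 0)
  'jump' -> no (count: 0)
  'run' -> no (count: 0)
  'cat' -> no (count: 0)
  'preview' -> YES, starts with 'pre' (count: 1)
  'preheat' -> YES, starts with 'pre' (count: 2)
  'disobey' -> no (count: 2)
  'unhappy' -> no (count: 2)
Total with prefix 'pre': 2

2


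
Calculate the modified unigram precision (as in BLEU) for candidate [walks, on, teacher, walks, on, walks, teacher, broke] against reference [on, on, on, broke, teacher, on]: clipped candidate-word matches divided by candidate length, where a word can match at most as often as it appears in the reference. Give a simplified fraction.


Reference word counts: {'broke': 1, 'on': 4, 'teacher': 1}
Checking each candidate word (with clipping):
  'walks' -> not in reference -> no match (matches: 0)
  'on' -> in reference (ref count 4, used 1/4) -> match (matches: 1)
  'teacher' -> in reference (ref count 1, used 1/1) -> match (matches: 2)
  'walks' -> not in reference -> no match (matches: 2)
  'on' -> in reference (ref count 4, used 2/4) -> match (matches: 3)
  'walks' -> not in reference -> no match (matches: 3)
  'teacher' -> ref count 1 already used up (1/1) -> clipped, no match (matches: 3)
  'broke' -> in reference (ref count 1, used 1/1) -> match (matches: 4)
Clipped matches: 4, Candidate length: 8
Precision = 4/8 = 1/2

1/2


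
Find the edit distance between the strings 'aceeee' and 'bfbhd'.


Building DP table for s1='aceeee' (len 6) and s2='bfbhd' (len 5):
       b  f  b  h  d
    0  1  2  3  4  5
  a 1  1  2  3  4  5
  c 2  2  2  3  4  5
  e 3  3  3  3  4  5
  e 4  4  4  4  4  5
  e 5  5  5  5  5  5
  e 6  6  6  6  6  6
Edit distance = dp[6][5] = 6

6


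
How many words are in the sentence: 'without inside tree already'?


Counting words by splitting on spaces:
  Word 1: 'without'
  Word 2: 'inside'
  Word 3: 'tree'
  Word 4: 'already'
Total words: 4

4


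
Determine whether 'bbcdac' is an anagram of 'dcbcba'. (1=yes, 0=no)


Sort characters of 'bbcdac': 'abbccd'
Sort characters of 'dcbcba': 'abbccd'
Sorted forms match -> they ARE anagrams
Result: 1

1


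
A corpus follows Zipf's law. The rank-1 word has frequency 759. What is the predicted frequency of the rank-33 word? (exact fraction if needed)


Zipf's law: freq(rank) = f1 / rank
f1 = 759, rank = 33
freq = 759 / 33
= 23

23


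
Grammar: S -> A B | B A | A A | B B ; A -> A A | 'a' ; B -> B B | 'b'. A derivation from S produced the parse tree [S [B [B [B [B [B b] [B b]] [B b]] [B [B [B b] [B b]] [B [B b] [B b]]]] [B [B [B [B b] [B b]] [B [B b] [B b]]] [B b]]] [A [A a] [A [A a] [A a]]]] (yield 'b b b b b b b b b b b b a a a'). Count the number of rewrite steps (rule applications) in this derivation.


Every bracketed nonterminal node [X ...] in the tree is produced by exactly one rule application.
Reading the tree off as a leftmost derivation:
  Step 1: S  =>  B A   (applied S -> B A)
  Step 2: B A  =>  B B A   (applied B -> B B)
  Step 3: B B A  =>  B B B A   (applied B -> B B)
  Step 4: B B B A  =>  B B B B A   (applied B -> B B)
  Step 5: B B B B A  =>  B B B B B A   (applied B -> B B)
  Step 6: B B B B B A  =>  b B B B B A   (applied B -> b)
  Step 7: b B B B B A  =>  b b B B B A   (applied B -> b)
  Step 8: b b B B B A  =>  b b b B B A   (applied B -> b)
  Step 9: b b b B B A  =>  b b b B B B A   (applied B -> B B)
  Step 10: b b b B B B A  =>  b b b B B B B A   (applied B -> B B)
  Step 11: b b b B B B B A  =>  b b b b B B B A   (applied B -> b)
  Step 12: b b b b B B B A  =>  b b b b b B B A   (applied B -> b)
  Step 13: b b b b b B B A  =>  b b b b b B B B A   (applied B -> B B)
  Step 14: b b b b b B B B A  =>  b b b b b b B B A   (applied B -> b)
  Step 15: b b b b b b B B A  =>  b b b b b b b B A   (applied B -> b)
  Step 16: b b b b b b b B A  =>  b b b b b b b B B A   (applied B -> B B)
  Step 17: b b b b b b b B B A  =>  b b b b b b b B B B A   (applied B -> B B)
  Step 18: b b b b b b b B B B A  =>  b b b b b b b B B B B A   (applied B -> B B)
  Step 19: b b b b b b b B B B B A  =>  b b b b b b b b B B B A   (applied B -> b)
  Step 20: b b b b b b b b B B B A  =>  b b b b b b b b b B B A   (applied B -> b)
  Step 21: b b b b b b b b b B B A  =>  b b b b b b b b b B B B A   (applied B -> B B)
  Step 22: b b b b b b b b b B B B A  =>  b b b b b b b b b b B B A   (applied B -> b)
  Step 23: b b b b b b b b b b B B A  =>  b b b b b b b b b b b B A   (applied B -> b)
  Step 24: b b b b b b b b b b b B A  =>  b b b b b b b b b b b b A   (applied B -> b)
  Step 25: b b b b b b b b b b b b A  =>  b b b b b b b b b b b b A A   (applied A -> A A)
  Step 26: b b b b b b b b b b b b A A  =>  b b b b b b b b b b b b a A   (applied A -> a)
  Step 27: b b b b b b b b b b b b a A  =>  b b b b b b b b b b b b a A A   (applied A -> A A)
  Step 28: b b b b b b b b b b b b a A A  =>  b b b b b b b b b b b b a a A   (applied A -> a)
  Step 29: b b b b b b b b b b b b a a A  =>  b b b b b b b b b b b b a a a   (applied A -> a)
Final yield: b b b b b b b b b b b b a a a
Total rewrite steps: 29

29


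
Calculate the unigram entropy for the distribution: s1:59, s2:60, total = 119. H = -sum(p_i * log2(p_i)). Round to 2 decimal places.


Computing entropy H = -sum(p_i * log2(p_i)):
  s1: p = 59/119 = 0.4958, -p*log2(p) = 0.5018
  s2: p = 60/119 = 0.5042, -p*log2(p) = 0.4981
H = sum of terms = 0.9999
Rounded to 2 decimals: 1.00

1.00


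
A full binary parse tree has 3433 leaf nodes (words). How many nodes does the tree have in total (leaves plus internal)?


Leaf nodes (terminals): 3433
Internal nodes = n - 1 = 3433 - 1 = 3432
Total = leaves + internal = 3433 + 3432 = 6865

6865


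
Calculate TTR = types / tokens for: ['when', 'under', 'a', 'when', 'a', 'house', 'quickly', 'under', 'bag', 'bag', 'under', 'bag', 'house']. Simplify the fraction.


Tokens: 13
Unique types: ('a', 'bag', 'house', 'quickly', 'under', 'when') = 6
TTR = 6/13
Already in lowest terms.

6/13


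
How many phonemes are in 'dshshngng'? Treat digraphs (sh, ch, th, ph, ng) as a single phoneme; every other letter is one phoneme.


Parsing 'dshshngng' greedily, digraphs first:
  'd' -> consonant phoneme (phonemes so far: 1)
  'sh' -> digraph (1 consonant phoneme) (phonemes so far: 2)
  'sh' -> digraph (1 consonant phoneme) (phonemes so far: 3)
  'ng' -> digraph (1 consonant phoneme) (phonemes so far: 4)
  'ng' -> digraph (1 consonant phoneme) (phonemes so far: 5)
Total phonemes: 5

5


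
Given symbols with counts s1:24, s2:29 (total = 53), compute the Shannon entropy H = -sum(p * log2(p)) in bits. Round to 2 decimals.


Computing entropy H = -sum(p_i * log2(p_i)):
  s1: p = 24/53 = 0.4528, -p*log2(p) = 0.5176
  s2: p = 29/53 = 0.5472, -p*log2(p) = 0.4760
H = sum of terms = 0.9936
Rounded to 2 decimals: 0.99

0.99


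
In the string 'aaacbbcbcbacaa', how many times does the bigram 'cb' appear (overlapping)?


Scanning 'aaacbbcbcbacaa' for bigram 'cb':
  Position 0: 'aa' -> no
  Position 1: 'aa' -> no
  Position 2: 'ac' -> no
  Position 3: 'cb' -> MATCH
  Position 4: 'bb' -> no
  Position 5: 'bc' -> no
  Position 6: 'cb' -> MATCH
  Position 7: 'bc' -> no
  Position 8: 'cb' -> MATCH
  Position 9: 'ba' -> no
  Position 10: 'ac' -> no
  Position 11: 'ca' -> no
  Position 12: 'aa' -> no
Total matches: 3

3


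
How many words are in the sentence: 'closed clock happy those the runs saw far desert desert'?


Counting words by splitting on spaces:
  Word 1: 'closed'
  Word 2: 'clock'
  Word 3: 'happy'
  Word 4: 'those'
  Word 5: 'the'
  Word 6: 'runs'
  Word 7: 'saw'
  Word 8: 'far'
  Word 9: 'desert'
  Word 10: 'desert'
Total words: 10

10


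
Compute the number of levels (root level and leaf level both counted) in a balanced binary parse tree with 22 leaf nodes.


In a balanced binary tree with n leaves the deepest leaf is ceil(log2(n)) edges below the root,
so counting node levels inclusive of root and leaves gives ceil(log2(n)) + 1 levels.
log2(22) = 4.4594
ceil(4.4594) = 5
levels = 5 + 1 = 6

6


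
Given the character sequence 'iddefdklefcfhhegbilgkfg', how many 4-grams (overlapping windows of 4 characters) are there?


String 'iddefdklefcfhhegbilgkfg' has length L = 23.
Number of overlapping n-grams = L - n + 1
Substituting: 23 - 4 + 1 = 20

20


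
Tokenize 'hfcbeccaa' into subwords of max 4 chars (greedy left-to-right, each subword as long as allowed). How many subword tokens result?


'hfcbeccaa' has 9 characters.
Chunking with max size 4:
  Chunk 1: 'hfcb' (positions 0-3)
  Chunk 2: 'ecca' (positions 4-7)
  Chunk 3: 'a' (positions 8-8)
Total chunks: ceil(9 / 4) = 3

3


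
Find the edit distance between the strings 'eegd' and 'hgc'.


Building DP table for s1='eegd' (len 4) and s2='hgc' (len 3):
       h  g  c
    0  1  2  3
  e 1  1  2  3
  e 2  2  2  3
  g 3  3  2  3
  d 4  4  3  3
Edit distance = dp[4][3] = 3

3


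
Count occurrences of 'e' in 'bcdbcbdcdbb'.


Scanning 'bcdbcbdcdbb' for 'e':
  No matches found.
Total occurrences of 'e': 0

0


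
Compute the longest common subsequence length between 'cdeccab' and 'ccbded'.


DP table for LCS of 'cdeccab' and 'ccbded':
       c  c  b  d  e  d
    0  0  0  0  0  0  0
  c 0  1  1  1  1  1  1
  d 0  1  1  1  2  2  2
  e 0  1  1  1  2  3  3
  c 0  1  2  2  2  3  3
  c 0  1  2  2  2  3  3
  a 0  1  2  2  2  3  3
  b 0  1  2  3  3  3  3
LCS: 'cde'
LCS length = 3

3


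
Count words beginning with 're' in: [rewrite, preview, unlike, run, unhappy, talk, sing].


Checking each word for prefix 're':
  'rewrite' -> YES, starts with 're' (count: 1)
  'preview' -> no (count: 1)
  'unlike' -> no (count: 1)
  'run' -> no (count: 1)
  'unhappy' -> no (count: 1)
  'talk' -> no (count: 1)
  'sing' -> no (count: 1)
Total with prefix 're': 1

1


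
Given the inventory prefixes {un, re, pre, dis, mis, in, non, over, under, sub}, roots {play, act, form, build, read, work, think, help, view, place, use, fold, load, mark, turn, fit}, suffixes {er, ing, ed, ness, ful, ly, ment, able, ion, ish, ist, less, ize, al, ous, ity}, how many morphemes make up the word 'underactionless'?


Segmenting 'underactionless' against the inventory:
  'under' -> prefix (morpheme 1)
  'act' -> root (morpheme 2)
  'ion' -> suffix (morpheme 3)
  'less' -> suffix (morpheme 4)
Total morphemes: 4

4


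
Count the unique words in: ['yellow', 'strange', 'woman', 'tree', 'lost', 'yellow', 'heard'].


Listing all tokens and tracking unique types:
  Token 1: 'yellow' -> NEW (unique so far: 1)
  Token 2: 'strange' -> NEW (unique so far: 2)
  Token 3: 'woman' -> NEW (unique so far: 3)
  Token 4: 'tree' -> NEW (unique so far: 4)
  Token 5: 'lost' -> NEW (unique so far: 5)
  Token 6: 'yellow' -> duplicate (unique so far: 5)
  Token 7: 'heard' -> NEW (unique so far: 6)
Unique types: ('heard', 'lost', 'strange', 'tree', 'woman', 'yellow')
Vocabulary size: 6

6


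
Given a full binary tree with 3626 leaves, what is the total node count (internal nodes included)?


Leaf nodes (terminals): 3626
Internal nodes = n - 1 = 3626 - 1 = 3625
Total = leaves + internal = 3626 + 3625 = 7251

7251


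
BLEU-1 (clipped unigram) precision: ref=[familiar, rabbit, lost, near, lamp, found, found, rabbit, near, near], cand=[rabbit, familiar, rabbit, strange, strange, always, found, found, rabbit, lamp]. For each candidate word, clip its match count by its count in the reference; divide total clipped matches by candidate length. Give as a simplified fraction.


Reference word counts: {'familiar': 1, 'found': 2, 'lamp': 1, 'lost': 1, 'near': 3, 'rabbit': 2}
Checking each candidate word (with clipping):
  'rabbit' -> in reference (ref count 2, used 1/2) -> match (matches: 1)
  'familiar' -> in reference (ref count 1, used 1/1) -> match (matches: 2)
  'rabbit' -> in reference (ref count 2, used 2/2) -> match (matches: 3)
  'strange' -> not in reference -> no match (matches: 3)
  'strange' -> not in reference -> no match (matches: 3)
  'always' -> not in reference -> no match (matches: 3)
  'found' -> in reference (ref count 2, used 1/2) -> match (matches: 4)
  'found' -> in reference (ref count 2, used 2/2) -> match (matches: 5)
  'rabbit' -> ref count 2 already used up (2/2) -> clipped, no match (matches: 5)
  'lamp' -> in reference (ref count 1, used 1/1) -> match (matches: 6)
Clipped matches: 6, Candidate length: 10
Precision = 6/10 = 3/5

3/5


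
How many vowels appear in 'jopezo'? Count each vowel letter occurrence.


Scanning each character of 'jopezo':
  Position 1: 'j' -> consonant (running count: 0)
  Position 2: 'o' -> vowel (running count: 1)
  Position 3: 'p' -> consonant (running count: 1)
  Position 4: 'e' -> vowel (running count: 2)
  Position 5: 'z' -> consonant (running count: 2)
  Position 6: 'o' -> vowel (running count: 3)
Total vowels: 3

3


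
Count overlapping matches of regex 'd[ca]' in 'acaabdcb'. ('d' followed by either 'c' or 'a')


Pattern: d[ca] means 'd' followed by either 'c' or 'a'.
Scanning 'acaabdcb' position-by-position:
  Pos 0: window 'ac' -> no
  Pos 1: window 'ca' -> no
  Pos 2: window 'aa' -> no
  Pos 3: window 'ab' -> no
  Pos 4: window 'bd' -> no
  Pos 5: window 'dc' -> MATCH
  Pos 6: window 'cb' -> no
  Pos 7: window 'b' -> no
Total matches: 1

1


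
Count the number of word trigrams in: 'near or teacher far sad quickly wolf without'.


Word trigrams from [8] words:
  Trigram 1: (near or teacher)
  Trigram 2: (or teacher far)
  Trigram 3: (teacher far sad)
  Trigram 4: (far sad quickly)
  Trigram 5: (sad quickly wolf)
  Trigram 6: (quickly wolf without)
Total word trigrams: 8 - 2 = 6

6


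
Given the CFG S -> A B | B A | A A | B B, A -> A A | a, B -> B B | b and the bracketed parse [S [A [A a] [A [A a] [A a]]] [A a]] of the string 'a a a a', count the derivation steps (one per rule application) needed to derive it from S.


Every bracketed nonterminal node [X ...] in the tree is produced by exactly one rule application.
Reading the tree off as a leftmost derivation:
  Step 1: S  =>  A A   (applied S -> A A)
  Step 2: A A  =>  A A A   (applied A -> A A)
  Step 3: A A A  =>  a A A   (applied A -> a)
  Step 4: a A A  =>  a A A A   (applied A -> A A)
  Step 5: a A A A  =>  a a A A   (applied A -> a)
  Step 6: a a A A  =>  a a a A   (applied A -> a)
  Step 7: a a a A  =>  a a a a   (applied A -> a)
Final yield: a a a a
Total rewrite steps: 7

7


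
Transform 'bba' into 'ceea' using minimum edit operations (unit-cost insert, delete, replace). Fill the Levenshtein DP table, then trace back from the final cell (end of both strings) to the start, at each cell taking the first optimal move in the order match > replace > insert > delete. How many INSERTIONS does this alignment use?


Edit distance = 3. Backtracking from cell (3, 4) with preference match > replace > insert > delete,
then listing the resulting alignment 'bba' -> 'ceea' left to right:
  Step 1: insert 'c' [insertion #1]
  Step 2: replace b->e
  Step 3: replace b->e
  Step 4: keep 'a'
Total insertions: 1

1


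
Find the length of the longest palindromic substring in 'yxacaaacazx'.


Scanning 'yxacaaacazx' for palindromic substrings.
Substring at positions 2-8: 'acaaaca'.
Check: reverse('acaaaca') = 'acaaaca' -> palindrome confirmed.
Neighbouring characters ('x' / 'z') break symmetry, so it cannot extend further.
No longer palindromic substring exists; longest length = 7

7


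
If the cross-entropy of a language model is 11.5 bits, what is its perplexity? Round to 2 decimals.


Perplexity formula: PP = 2^H
H = 11.5
PP = 2^11.5
Decompose: 2^11.5 = 2^11 * 2^0.5 = 2^11 * sqrt(2)
2^11 = 2048, sqrt(2) ~ 1.4142136
PP ~ 2048 * 1.4142136 = 2896.3094528
Rounded to 2 decimals: 2896.31

2896.31


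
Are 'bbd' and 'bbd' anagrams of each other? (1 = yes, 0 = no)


Sort characters of 'bbd': 'bbd'
Sort characters of 'bbd': 'bbd'
Sorted forms match -> they ARE anagrams
Result: 1

1


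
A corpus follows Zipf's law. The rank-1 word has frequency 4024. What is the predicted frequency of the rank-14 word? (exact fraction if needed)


Zipf's law: freq(rank) = f1 / rank
f1 = 4024, rank = 14
freq = 4024 / 14
GCD(4024, 14) = 2
Simplified: 2012/7

2012/7


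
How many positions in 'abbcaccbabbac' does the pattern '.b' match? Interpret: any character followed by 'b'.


Pattern: .b means any character followed by 'b'.
Scanning 'abbcaccbabbac' position-by-position:
  Pos 0: window 'ab' -> MATCH
  Pos 1: window 'bb' -> MATCH
  Pos 2: window 'bc' -> no
  Pos 3: window 'ca' -> no
  Pos 4: window 'ac' -> no
  Pos 5: window 'cc' -> no
  Pos 6: window 'cb' -> MATCH
  Pos 7: window 'ba' -> no
  Pos 8: window 'ab' -> MATCH
  Pos 9: window 'bb' -> MATCH
  Pos 10: window 'ba' -> no
  Pos 11: window 'ac' -> no
  Pos 12: window 'c' -> no
Total matches: 5

5


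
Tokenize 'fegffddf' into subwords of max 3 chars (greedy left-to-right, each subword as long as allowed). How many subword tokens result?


'fegffddf' has 8 characters.
Chunking with max size 3:
  Chunk 1: 'feg' (positions 0-2)
  Chunk 2: 'ffd' (positions 3-5)
  Chunk 3: 'df' (positions 6-7)
Total chunks: ceil(8 / 3) = 3

3


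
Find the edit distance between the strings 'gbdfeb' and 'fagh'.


Building DP table for s1='gbdfeb' (len 6) and s2='fagh' (len 4):
       f  a  g  h
    0  1  2  3  4
  g 1  1  2  2  3
  b 2  2  2  3  3
  d 3  3  3  3  4
  f 4  3  4  4  4
  e 5  4  4  5  5
  b 6  5  5  5  6
Edit distance = dp[6][4] = 6

6


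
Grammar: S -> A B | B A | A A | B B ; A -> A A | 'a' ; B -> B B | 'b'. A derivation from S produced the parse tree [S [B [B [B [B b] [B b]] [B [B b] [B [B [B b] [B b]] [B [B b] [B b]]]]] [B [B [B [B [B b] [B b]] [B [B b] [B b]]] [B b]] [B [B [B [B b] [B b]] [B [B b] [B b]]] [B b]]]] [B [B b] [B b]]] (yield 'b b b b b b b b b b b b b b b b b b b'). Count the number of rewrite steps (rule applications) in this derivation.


Every bracketed nonterminal node [X ...] in the tree is produced by exactly one rule application.
Reading the tree off as a leftmost derivation:
  Step 1: S  =>  B B   (applied S -> B B)
  Step 2: B B  =>  B B B   (applied B -> B B)
  Step 3: B B B  =>  B B B B   (applied B -> B B)
  Step 4: B B B B  =>  B B B B B   (applied B -> B B)
  Step 5: B B B B B  =>  b B B B B   (applied B -> b)
  Step 6: b B B B B  =>  b b B B B   (applied B -> b)
  Step 7: b b B B B  =>  b b B B B B   (applied B -> B B)
  Step 8: b b B B B B  =>  b b b B B B   (applied B -> b)
  Step 9: b b b B B B  =>  b b b B B B B   (applied B -> B B)
  Step 10: b b b B B B B  =>  b b b B B B B B   (applied B -> B B)
  Step 11: b b b B B B B B  =>  b b b b B B B B   (applied B -> b)
  Step 12: b b b b B B B B  =>  b b b b b B B B   (applied B -> b)
  Step 13: b b b b b B B B  =>  b b b b b B B B B   (applied B -> B B)
  Step 14: b b b b b B B B B  =>  b b b b b b B B B   (applied B -> b)
  Step 15: b b b b b b B B B  =>  b b b b b b b B B   (applied B -> b)
  Step 16: b b b b b b b B B  =>  b b b b b b b B B B   (applied B -> B B)
  Step 17: b b b b b b b B B B  =>  b b b b b b b B B B B   (applied B -> B B)
  Step 18: b b b b b b b B B B B  =>  b b b b b b b B B B B B   (applied B -> B B)
  Step 19: b b b b b b b B B B B B  =>  b b b b b b b B B B B B B   (applied B -> B B)
  Step 20: b b b b b b b B B B B B B  =>  b b b b b b b b B B B B B   (applied B -> b)
  Step 21: b b b b b b b b B B B B B  =>  b b b b b b b b b B B B B   (applied B -> b)
  Step 22: b b b b b b b b b B B B B  =>  b b b b b b b b b B B B B B   (applied B -> B B)
  Step 23: b b b b b b b b b B B B B B  =>  b b b b b b b b b b B B B B   (applied B -> b)
  Step 24: b b b b b b b b b b B B B B  =>  b b b b b b b b b b b B B B   (applied B -> b)
  Step 25: b b b b b b b b b b b B B B  =>  b b b b b b b b b b b b B B   (applied B -> b)
  Step 26: b b b b b b b b b b b b B B  =>  b b b b b b b b b b b b B B B   (applied B -> B B)
  Step 27: b b b b b b b b b b b b B B B  =>  b b b b b b b b b b b b B B B B   (applied B -> B B)
  Step 28: b b b b b b b b b b b b B B B B  =>  b b b b b b b b b b b b B B B B B   (applied B -> B B)
  Step 29: b b b b b b b b b b b b B B B B B  =>  b b b b b b b b b b b b b B B B B   (applied B -> b)
  Step 30: b b b b b b b b b b b b b B B B B  =>  b b b b b b b b b b b b b b B B B   (applied B -> b)
  Step 31: b b b b b b b b b b b b b b B B B  =>  b b b b b b b b b b b b b b B B B B   (applied B -> B B)
  Step 32: b b b b b b b b b b b b b b B B B B  =>  b b b b b b b b b b b b b b b B B B   (applied B -> b)
  Step 33: b b b b b b b b b b b b b b b B B B  =>  b b b b b b b b b b b b b b b b B B   (applied B -> b)
  Step 34: b b b b b b b b b b b b b b b b B B  =>  b b b b b b b b b b b b b b b b b B   (applied B -> b)
  Step 35: b b b b b b b b b b b b b b b b b B  =>  b b b b b b b b b b b b b b b b b B B   (applied B -> B B)
  Step 36: b b b b b b b b b b b b b b b b b B B  =>  b b b b b b b b b b b b b b b b b b B   (applied B -> b)
  Step 37: b b b b b b b b b b b b b b b b b b B  =>  b b b b b b b b b b b b b b b b b b b   (applied B -> b)
Final yield: b b b b b b b b b b b b b b b b b b b
Total rewrite steps: 37

37


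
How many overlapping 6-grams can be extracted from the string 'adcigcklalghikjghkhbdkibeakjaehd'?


String 'adcigcklalghikjghkhbdkibeakjaehd' has length L = 32.
Number of overlapping n-grams = L - n + 1
Substituting: 32 - 6 + 1 = 27

27


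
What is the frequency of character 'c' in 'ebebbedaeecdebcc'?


Scanning 'ebebbedaeecdebcc' for 'c':
  Position 10: 'c' -> MATCH (count: 1)
  Position 14: 'c' -> MATCH (count: 2)
  Position 15: 'c' -> MATCH (count: 3)
Total occurrences of 'c': 3

3


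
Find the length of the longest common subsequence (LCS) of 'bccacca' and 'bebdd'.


DP table for LCS of 'bccacca' and 'bebdd':
       b  e  b  d  d
    0  0  0  0  0  0
  b 0  1  1  1  1  1
  c 0  1  1  1  1  1
  c 0  1  1  1  1  1
  a 0  1  1  1  1  1
  c 0  1  1  1  1  1
  c 0  1  1  1  1  1
  a 0  1  1  1  1  1
LCS: 'b'
LCS length = 1

1


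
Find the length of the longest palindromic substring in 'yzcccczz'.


Scanning 'yzcccczz' for palindromic substrings.
Substring at positions 1-6: 'zccccz'.
Check: reverse('zccccz') = 'zccccz' -> palindrome confirmed.
Neighbouring characters ('y' / 'z') break symmetry, so it cannot extend further.
No longer palindromic substring exists; longest length = 6

6


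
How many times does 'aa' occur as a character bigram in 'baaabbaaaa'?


Scanning 'baaabbaaaa' for bigram 'aa':
  Position 0: 'ba' -> no
  Position 1: 'aa' -> MATCH
  Position 2: 'aa' -> MATCH
  Position 3: 'ab' -> no
  Position 4: 'bb' -> no
  Position 5: 'ba' -> no
  Position 6: 'aa' -> MATCH
  Position 7: 'aa' -> MATCH
  Position 8: 'aa' -> MATCH
Total matches: 5

5


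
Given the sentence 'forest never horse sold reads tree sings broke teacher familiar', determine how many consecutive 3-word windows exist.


Word trigrams from [10] words:
  Trigram 1: (forest never horse)
  Trigram 2: (never horse sold)
  Trigram 3: (horse sold reads)
  Trigram 4: (sold reads tree)
  Trigram 5: (reads tree sings)
  Trigram 6: (tree sings broke)
  Trigram 7: (sings broke teacher)
  Trigram 8: (broke teacher familiar)
Total word trigrams: 10 - 2 = 8

8


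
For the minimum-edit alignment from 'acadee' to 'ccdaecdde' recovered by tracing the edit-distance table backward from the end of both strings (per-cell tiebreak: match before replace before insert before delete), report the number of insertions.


Edit distance = 5. Backtracking from cell (6, 9) with preference match > replace > insert > delete,
then listing the resulting alignment 'acadee' -> 'ccdaecdde' left to right:
  Step 1: replace a->c
  Step 2: keep 'c'
  Step 3: insert 'd' [insertion #1]
  Step 4: keep 'a'
  Step 5: insert 'e' [insertion #2]
  Step 6: insert 'c' [insertion #3]
  Step 7: keep 'd'
  Step 8: replace e->d
  Step 9: keep 'e'
Total insertions: 3

3


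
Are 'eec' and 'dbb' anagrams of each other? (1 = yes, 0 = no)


Sort characters of 'eec': 'cee'
Sort characters of 'dbb': 'bbd'
Sorted forms differ -> they are NOT anagrams
Result: 0

0


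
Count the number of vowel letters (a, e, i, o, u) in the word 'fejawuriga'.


Scanning each character of 'fejawuriga':
  Position 1: 'f' -> consonant (running count: 0)
  Position 2: 'e' -> vowel (running count: 1)
  Position 3: 'j' -> consonant (running count: 1)
  Position 4: 'a' -> vowel (running count: 2)
  Position 5: 'w' -> consonant (running count: 2)
  Position 6: 'u' -> vowel (running count: 3)
  Position 7: 'r' -> consonant (running count: 3)
  Position 8: 'i' -> vowel (running count: 4)
  Position 9: 'g' -> consonant (running count: 4)
  Position 10: 'a' -> vowel (running count: 5)
Total vowels: 5

5


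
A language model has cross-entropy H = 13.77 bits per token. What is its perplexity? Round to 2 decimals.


Perplexity formula: PP = 2^H
H = 13.77
PP = 2^13.77
Decompose: 2^13.77 = 2^13 * 2^0.77
2^13 = 8192, 2^0.77 ~ 1.7052698
PP ~ 8192 * 1.7052698 = 13969.5702016
Rounded to 2 decimals: 13969.57

13969.57


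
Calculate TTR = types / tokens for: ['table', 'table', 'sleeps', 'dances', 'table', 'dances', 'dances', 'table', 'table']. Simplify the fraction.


Tokens: 9
Unique types: ('dances', 'sleeps', 'table') = 3
TTR = 3/9
Simplify: divide both by 3 -> 1/3
TTR = 1/3

1/3


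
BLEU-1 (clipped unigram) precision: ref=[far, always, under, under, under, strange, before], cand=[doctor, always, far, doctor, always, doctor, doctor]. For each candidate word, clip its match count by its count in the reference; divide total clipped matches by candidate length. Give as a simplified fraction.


Reference word counts: {'always': 1, 'before': 1, 'far': 1, 'strange': 1, 'under': 3}
Checking each candidate word (with clipping):
  'doctor' -> not in reference -> no match (matches: 0)
  'always' -> in reference (ref count 1, used 1/1) -> match (matches: 1)
  'far' -> in reference (ref count 1, used 1/1) -> match (matches: 2)
  'doctor' -> not in reference -> no match (matches: 2)
  'always' -> ref count 1 already used up (1/1) -> clipped, no match (matches: 2)
  'doctor' -> not in reference -> no match (matches: 2)
  'doctor' -> not in reference -> no match (matches: 2)
Clipped matches: 2, Candidate length: 7
Precision = 2/7

2/7


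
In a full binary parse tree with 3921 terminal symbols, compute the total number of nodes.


Leaf nodes (terminals): 3921
Internal nodes = n - 1 = 3921 - 1 = 3920
Total = leaves + internal = 3921 + 3920 = 7841

7841


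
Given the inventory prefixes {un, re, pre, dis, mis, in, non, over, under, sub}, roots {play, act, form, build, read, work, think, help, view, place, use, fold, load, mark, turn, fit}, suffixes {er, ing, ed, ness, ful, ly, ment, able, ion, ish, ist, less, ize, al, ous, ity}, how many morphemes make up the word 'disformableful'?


Segmenting 'disformableful' against the inventory:
  'dis' -> prefix (morpheme 1)
  'form' -> root (morpheme 2)
  'able' -> suffix (morpheme 3)
  'ful' -> suffix (morpheme 4)
Total morphemes: 4

4


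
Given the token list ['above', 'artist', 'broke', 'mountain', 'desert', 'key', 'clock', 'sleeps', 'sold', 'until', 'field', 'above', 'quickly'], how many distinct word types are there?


Listing all tokens and tracking unique types:
  Token 1: 'above' -> NEW (unique so far: 1)
  Token 2: 'artist' -> NEW (unique so far: 2)
  Token 3: 'broke' -> NEW (unique so far: 3)
  Token 4: 'mountain' -> NEW (unique so far: 4)
  Token 5: 'desert' -> NEW (unique so far: 5)
  Token 6: 'key' -> NEW (unique so far: 6)
  Token 7: 'clock' -> NEW (unique so far: 7)
  Token 8: 'sleeps' -> NEW (unique so far: 8)
  Token 9: 'sold' -> NEW (unique so far: 9)
  Token 10: 'until' -> NEW (unique so far: 10)
  Token 11: 'field' -> NEW (unique so far: 11)
  Token 12: 'above' -> duplicate (unique so far: 11)
  Token 13: 'quickly' -> NEW (unique so far: 12)
Unique types: ('above', 'artist', 'broke', 'clock', 'desert', 'field', 'key', 'mountain', 'quickly', 'sleeps', 'sold', 'until')
Vocabulary size: 12

12


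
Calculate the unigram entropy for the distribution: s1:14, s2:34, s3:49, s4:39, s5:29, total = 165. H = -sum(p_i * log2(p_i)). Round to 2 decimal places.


Computing entropy H = -sum(p_i * log2(p_i)):
  s1: p = 14/165 = 0.0848, -p*log2(p) = 0.3020
  s2: p = 34/165 = 0.2061, -p*log2(p) = 0.4696
  s3: p = 49/165 = 0.2970, -p*log2(p) = 0.5202
  s4: p = 39/165 = 0.2364, -p*log2(p) = 0.4919
  s5: p = 29/165 = 0.1758, -p*log2(p) = 0.4409
H = sum of terms = 2.2246
Rounded to 2 decimals: 2.22

2.22


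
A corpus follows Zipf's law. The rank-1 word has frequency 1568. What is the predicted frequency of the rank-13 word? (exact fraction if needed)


Zipf's law: freq(rank) = f1 / rank
f1 = 1568, rank = 13
freq = 1568 / 13
GCD(1568, 13) = 1
Simplified: 1568/13

1568/13


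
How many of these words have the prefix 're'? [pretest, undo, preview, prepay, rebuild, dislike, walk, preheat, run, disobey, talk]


Checking each word for prefix 're':
  'pretest' -> no (count: 0)
  'undo' -> no (count: 0)
  'preview' -> no (count: 0)
  'prepay' -> no (count: 0)
  'rebuild' -> YES, starts with 're' (count: 1)
  'dislike' -> no (count: 1)
  'walk' -> no (count: 1)
  'preheat' -> no (count: 1)
  'run' -> no (count: 1)
  'disobey' -> no (count: 1)
  'talk' -> no (count: 1)
Total with prefix 're': 1

1


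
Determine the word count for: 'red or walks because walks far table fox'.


Counting words by splitting on spaces:
  Word 1: 'red'
  Word 2: 'or'
  Word 3: 'walks'
  Word 4: 'because'
  Word 5: 'walks'
  Word 6: 'far'
  Word 7: 'table'
  Word 8: 'fox'
Total words: 8

8


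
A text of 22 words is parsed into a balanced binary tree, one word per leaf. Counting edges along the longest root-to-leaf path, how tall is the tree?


In a balanced binary tree with n leaves the deepest leaf is ceil(log2(n)) edges below the root.
log2(22) = 4.4594
ceil(4.4594) = 5
height (edges) = 5

5


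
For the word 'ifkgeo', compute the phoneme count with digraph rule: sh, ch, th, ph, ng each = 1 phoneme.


Parsing 'ifkgeo' greedily, digraphs first:
  'i' -> vowel phoneme (phonemes so far: 1)
  'f' -> consonant phoneme (phonemes so far: 2)
  'k' -> consonant phoneme (phonemes so far: 3)
  'g' -> consonant phoneme (phonemes so far: 4)
  'e' -> vowel phoneme (phonemes so far: 5)
  'o' -> vowel phoneme (phonemes so far: 6)
Total phonemes: 6

6


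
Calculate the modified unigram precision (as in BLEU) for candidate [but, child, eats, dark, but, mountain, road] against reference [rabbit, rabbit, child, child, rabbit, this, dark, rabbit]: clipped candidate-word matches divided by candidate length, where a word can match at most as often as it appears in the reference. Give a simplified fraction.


Reference word counts: {'child': 2, 'dark': 1, 'rabbit': 4, 'this': 1}
Checking each candidate word (with clipping):
  'but' -> not in reference -> no match (matches: 0)
  'child' -> in reference (ref count 2, used 1/2) -> match (matches: 1)
  'eats' -> not in reference -> no match (matches: 1)
  'dark' -> in reference (ref count 1, used 1/1) -> match (matches: 2)
  'but' -> not in reference -> no match (matches: 2)
  'mountain' -> not in reference -> no match (matches: 2)
  'road' -> not in reference -> no match (matches: 2)
Clipped matches: 2, Candidate length: 7
Precision = 2/7

2/7


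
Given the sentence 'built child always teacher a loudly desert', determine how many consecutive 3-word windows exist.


Word trigrams from [7] words:
  Trigram 1: (built child always)
  Trigram 2: (child always teacher)
  Trigram 3: (always teacher a)
  Trigram 4: (teacher a loudly)
  Trigram 5: (a loudly desert)
Total word trigrams: 7 - 2 = 5

5


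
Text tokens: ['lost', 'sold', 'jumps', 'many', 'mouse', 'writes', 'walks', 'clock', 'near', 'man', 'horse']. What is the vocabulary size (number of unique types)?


Listing all tokens and tracking unique types:
  Token 1: 'lost' -> NEW (unique so far: 1)
  Token 2: 'sold' -> NEW (unique so far: 2)
  Token 3: 'jumps' -> NEW (unique so far: 3)
  Token 4: 'many' -> NEW (unique so far: 4)
  Token 5: 'mouse' -> NEW (unique so far: 5)
  Token 6: 'writes' -> NEW (unique so far: 6)
  Token 7: 'walks' -> NEW (unique so far: 7)
  Token 8: 'clock' -> NEW (unique so far: 8)
  Token 9: 'near' -> NEW (unique so far: 9)
  Token 10: 'man' -> NEW (unique so far: 10)
  Token 11: 'horse' -> NEW (unique so far: 11)
Unique types: ('clock', 'horse', 'jumps', 'lost', 'man', 'many', 'mouse', 'near', 'sold', 'walks', 'writes')
Vocabulary size: 11

11


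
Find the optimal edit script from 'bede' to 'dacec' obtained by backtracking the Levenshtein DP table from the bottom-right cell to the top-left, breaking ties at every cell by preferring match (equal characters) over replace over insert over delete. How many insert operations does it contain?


Edit distance = 4. Backtracking from cell (4, 5) with preference match > replace > insert > delete,
then listing the resulting alignment 'bede' -> 'dacec' left to right:
  Step 1: replace b->d
  Step 2: replace e->a
  Step 3: replace d->c
  Step 4: keep 'e'
  Step 5: insert 'c' [insertion #1]
Total insertions: 1

1


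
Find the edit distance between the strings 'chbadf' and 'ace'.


Building DP table for s1='chbadf' (len 6) and s2='ace' (len 3):
       a  c  e
    0  1  2  3
  c 1  1  1  2
  h 2  2  2  2
  b 3  3  3  3
  a 4  3  4  4
  d 5  4  4  5
  f 6  5  5  5
Edit distance = dp[6][3] = 5

5


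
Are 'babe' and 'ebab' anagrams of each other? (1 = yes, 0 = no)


Sort characters of 'babe': 'abbe'
Sort characters of 'ebab': 'abbe'
Sorted forms match -> they ARE anagrams
Result: 1

1
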